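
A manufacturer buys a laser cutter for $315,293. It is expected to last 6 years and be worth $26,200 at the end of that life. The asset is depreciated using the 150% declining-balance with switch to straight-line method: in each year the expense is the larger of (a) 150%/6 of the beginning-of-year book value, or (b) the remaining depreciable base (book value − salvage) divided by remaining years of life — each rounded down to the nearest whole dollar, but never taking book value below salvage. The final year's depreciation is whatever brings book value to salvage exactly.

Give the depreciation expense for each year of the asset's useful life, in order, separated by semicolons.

$78,823; $59,117; $44,338; $35,605; $35,605; $35,605

Depreciable base = $315,293 − $26,200 = $289,093.
Year 1: DB = ⌊$315,293 × 150%/6⌋ = $78,823; SL = ⌊$289,093/6⌋ = $48,182 → take DB $78,823. Book value $236,470.
Year 2: DB = ⌊$236,470 × 150%/6⌋ = $59,117; SL = ⌊$210,270/5⌋ = $42,054 → take DB $59,117. Book value $177,353.
Year 3: DB = ⌊$177,353 × 150%/6⌋ = $44,338; SL = ⌊$151,153/4⌋ = $37,788 → take DB $44,338. Book value $133,015.
Year 4: DB = ⌊$133,015 × 150%/6⌋ = $33,253; SL = ⌊$106,815/3⌋ = $35,605 → take SL $35,605. Book value $97,410.
Year 5: DB = ⌊$97,410 × 150%/6⌋ = $24,352; SL = ⌊$71,210/2⌋ = $35,605 → take SL $35,605. Book value $61,805.
Year 6 (final): $61,805 − $26,200 = $35,605. Book value $26,200.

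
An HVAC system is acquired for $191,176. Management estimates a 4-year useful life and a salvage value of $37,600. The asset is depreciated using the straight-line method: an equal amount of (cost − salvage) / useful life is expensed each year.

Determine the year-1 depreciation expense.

$38,394

Depreciable base = $191,176 − $37,600 = $153,576.
Annual expense = $153,576 / 4 = $38,394.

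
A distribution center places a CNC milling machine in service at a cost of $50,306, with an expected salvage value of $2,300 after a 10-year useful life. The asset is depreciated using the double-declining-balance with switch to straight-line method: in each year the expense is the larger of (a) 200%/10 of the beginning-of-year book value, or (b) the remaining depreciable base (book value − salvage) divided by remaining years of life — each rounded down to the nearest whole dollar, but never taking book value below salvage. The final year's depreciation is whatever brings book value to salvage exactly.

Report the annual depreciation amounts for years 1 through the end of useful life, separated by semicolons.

Depreciable base = $50,306 − $2,300 = $48,006.
Year 1: DB = ⌊$50,306 × 200%/10⌋ = $10,061; SL = ⌊$48,006/10⌋ = $4,800 → take DB $10,061. Book value $40,245.
Year 2: DB = ⌊$40,245 × 200%/10⌋ = $8,049; SL = ⌊$37,945/9⌋ = $4,216 → take DB $8,049. Book value $32,196.
Year 3: DB = ⌊$32,196 × 200%/10⌋ = $6,439; SL = ⌊$29,896/8⌋ = $3,737 → take DB $6,439. Book value $25,757.
Year 4: DB = ⌊$25,757 × 200%/10⌋ = $5,151; SL = ⌊$23,457/7⌋ = $3,351 → take DB $5,151. Book value $20,606.
Year 5: DB = ⌊$20,606 × 200%/10⌋ = $4,121; SL = ⌊$18,306/6⌋ = $3,051 → take DB $4,121. Book value $16,485.
Year 6: DB = ⌊$16,485 × 200%/10⌋ = $3,297; SL = ⌊$14,185/5⌋ = $2,837 → take DB $3,297. Book value $13,188.
Year 7: DB = ⌊$13,188 × 200%/10⌋ = $2,637; SL = ⌊$10,888/4⌋ = $2,722 → take SL $2,722. Book value $10,466.
Year 8: DB = ⌊$10,466 × 200%/10⌋ = $2,093; SL = ⌊$8,166/3⌋ = $2,722 → take SL $2,722. Book value $7,744.
Year 9: DB = ⌊$7,744 × 200%/10⌋ = $1,548; SL = ⌊$5,444/2⌋ = $2,722 → take SL $2,722. Book value $5,022.
Year 10 (final): $5,022 − $2,300 = $2,722. Book value $2,300.

$10,061; $8,049; $6,439; $5,151; $4,121; $3,297; $2,722; $2,722; $2,722; $2,722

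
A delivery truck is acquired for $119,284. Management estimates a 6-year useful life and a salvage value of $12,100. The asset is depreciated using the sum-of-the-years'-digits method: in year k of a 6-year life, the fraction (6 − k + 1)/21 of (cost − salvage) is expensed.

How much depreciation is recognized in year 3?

Depreciable base = $119,284 − $12,100 = $107,184.
Sum of the years' digits = 6+5+4+3+2+1 = 21.
Year 1: $107,184 × 6/21 = $30,624. Book value $88,660.
Year 2: $107,184 × 5/21 = $25,520. Book value $63,140.
Year 3: $107,184 × 4/21 = $20,416. Book value $42,724.

$20,416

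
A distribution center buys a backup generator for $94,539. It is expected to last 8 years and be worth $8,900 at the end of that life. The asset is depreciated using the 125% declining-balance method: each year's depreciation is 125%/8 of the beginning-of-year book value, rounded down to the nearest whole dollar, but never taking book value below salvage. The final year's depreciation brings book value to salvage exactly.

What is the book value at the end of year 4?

$47,916

Depreciable base = $94,539 − $8,900 = $85,639.
Year 1: ⌊$94,539 × 125%/8⌋ = $14,771. Book value $79,768.
Year 2: ⌊$79,768 × 125%/8⌋ = $12,463. Book value $67,305.
Year 3: ⌊$67,305 × 125%/8⌋ = $10,516. Book value $56,789.
Year 4: ⌊$56,789 × 125%/8⌋ = $8,873. Book value $47,916.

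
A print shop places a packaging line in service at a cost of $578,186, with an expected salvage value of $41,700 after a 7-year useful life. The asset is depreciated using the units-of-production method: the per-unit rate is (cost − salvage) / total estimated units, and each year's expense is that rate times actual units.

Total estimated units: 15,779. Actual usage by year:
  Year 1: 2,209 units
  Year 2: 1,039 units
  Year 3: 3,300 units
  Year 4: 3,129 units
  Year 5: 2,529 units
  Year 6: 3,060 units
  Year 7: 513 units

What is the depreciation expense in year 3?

$112,200

Depreciable base = $578,186 − $41,700 = $536,486.
Rate = $536,486 / 15,779 units = $34 per unit.
Year 1: 2,209 × $34 = $75,106. Book value $503,080.
Year 2: 1,039 × $34 = $35,326. Book value $467,754.
Year 3: 3,300 × $34 = $112,200. Book value $355,554.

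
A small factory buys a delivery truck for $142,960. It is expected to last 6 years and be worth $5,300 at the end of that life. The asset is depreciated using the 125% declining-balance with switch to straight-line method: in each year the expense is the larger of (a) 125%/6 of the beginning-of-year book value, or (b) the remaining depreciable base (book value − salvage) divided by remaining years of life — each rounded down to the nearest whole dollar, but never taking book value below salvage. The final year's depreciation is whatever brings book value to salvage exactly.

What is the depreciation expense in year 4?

Depreciable base = $142,960 − $5,300 = $137,660.
Year 1: DB = ⌊$142,960 × 125%/6⌋ = $29,783; SL = ⌊$137,660/6⌋ = $22,943 → take DB $29,783. Book value $113,177.
Year 2: DB = ⌊$113,177 × 125%/6⌋ = $23,578; SL = ⌊$107,877/5⌋ = $21,575 → take DB $23,578. Book value $89,599.
Year 3: DB = ⌊$89,599 × 125%/6⌋ = $18,666; SL = ⌊$84,299/4⌋ = $21,074 → take SL $21,074. Book value $68,525.
Year 4: DB = ⌊$68,525 × 125%/6⌋ = $14,276; SL = ⌊$63,225/3⌋ = $21,075 → take SL $21,075. Book value $47,450.

$21,075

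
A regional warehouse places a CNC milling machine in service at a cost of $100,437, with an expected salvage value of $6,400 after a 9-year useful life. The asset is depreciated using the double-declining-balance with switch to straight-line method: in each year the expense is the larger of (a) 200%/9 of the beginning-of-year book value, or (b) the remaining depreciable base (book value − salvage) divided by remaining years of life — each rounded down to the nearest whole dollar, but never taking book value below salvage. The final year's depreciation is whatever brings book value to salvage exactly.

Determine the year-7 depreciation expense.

$5,278

Depreciable base = $100,437 − $6,400 = $94,037.
Year 1: DB = ⌊$100,437 × 200%/9⌋ = $22,319; SL = ⌊$94,037/9⌋ = $10,448 → take DB $22,319. Book value $78,118.
Year 2: DB = ⌊$78,118 × 200%/9⌋ = $17,359; SL = ⌊$71,718/8⌋ = $8,964 → take DB $17,359. Book value $60,759.
Year 3: DB = ⌊$60,759 × 200%/9⌋ = $13,502; SL = ⌊$54,359/7⌋ = $7,765 → take DB $13,502. Book value $47,257.
Year 4: DB = ⌊$47,257 × 200%/9⌋ = $10,501; SL = ⌊$40,857/6⌋ = $6,809 → take DB $10,501. Book value $36,756.
Year 5: DB = ⌊$36,756 × 200%/9⌋ = $8,168; SL = ⌊$30,356/5⌋ = $6,071 → take DB $8,168. Book value $28,588.
Year 6: DB = ⌊$28,588 × 200%/9⌋ = $6,352; SL = ⌊$22,188/4⌋ = $5,547 → take DB $6,352. Book value $22,236.
Year 7: DB = ⌊$22,236 × 200%/9⌋ = $4,941; SL = ⌊$15,836/3⌋ = $5,278 → take SL $5,278. Book value $16,958.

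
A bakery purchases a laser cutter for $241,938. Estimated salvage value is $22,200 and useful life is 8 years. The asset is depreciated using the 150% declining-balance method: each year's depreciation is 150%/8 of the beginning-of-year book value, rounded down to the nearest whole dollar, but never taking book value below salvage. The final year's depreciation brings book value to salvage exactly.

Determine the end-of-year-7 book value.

Depreciable base = $241,938 − $22,200 = $219,738.
Year 1: ⌊$241,938 × 150%/8⌋ = $45,363. Book value $196,575.
Year 2: ⌊$196,575 × 150%/8⌋ = $36,857. Book value $159,718.
Year 3: ⌊$159,718 × 150%/8⌋ = $29,947. Book value $129,771.
Year 4: ⌊$129,771 × 150%/8⌋ = $24,332. Book value $105,439.
Year 5: ⌊$105,439 × 150%/8⌋ = $19,769. Book value $85,670.
Year 6: ⌊$85,670 × 150%/8⌋ = $16,063. Book value $69,607.
Year 7: ⌊$69,607 × 150%/8⌋ = $13,051. Book value $56,556.

$56,556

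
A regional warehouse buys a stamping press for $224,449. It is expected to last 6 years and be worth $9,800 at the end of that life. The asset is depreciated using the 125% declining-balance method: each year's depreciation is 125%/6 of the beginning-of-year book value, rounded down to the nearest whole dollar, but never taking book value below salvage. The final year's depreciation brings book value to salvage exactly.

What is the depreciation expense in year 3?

$29,306

Depreciable base = $224,449 − $9,800 = $214,649.
Year 1: ⌊$224,449 × 125%/6⌋ = $46,760. Book value $177,689.
Year 2: ⌊$177,689 × 125%/6⌋ = $37,018. Book value $140,671.
Year 3: ⌊$140,671 × 125%/6⌋ = $29,306. Book value $111,365.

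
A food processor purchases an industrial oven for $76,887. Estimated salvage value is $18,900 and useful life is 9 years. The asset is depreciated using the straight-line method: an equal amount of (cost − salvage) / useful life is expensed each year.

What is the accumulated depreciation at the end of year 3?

Depreciable base = $76,887 − $18,900 = $57,987.
Annual expense = $57,987 / 9 = $6,443.
End of year 1: book value $70,444.
End of year 2: book value $64,001.
End of year 3: book value $57,558.
Accumulated through year 3 = $76,887 − $57,558 = $19,329.

$19,329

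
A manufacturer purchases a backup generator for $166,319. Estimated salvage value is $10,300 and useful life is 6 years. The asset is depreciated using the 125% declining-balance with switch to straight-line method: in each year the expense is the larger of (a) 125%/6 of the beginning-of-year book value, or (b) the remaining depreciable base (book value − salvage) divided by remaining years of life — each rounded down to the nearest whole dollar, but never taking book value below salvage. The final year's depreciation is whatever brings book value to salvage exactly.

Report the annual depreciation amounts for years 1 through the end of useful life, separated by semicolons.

$34,649; $27,431; $23,484; $23,485; $23,485; $23,485

Depreciable base = $166,319 − $10,300 = $156,019.
Year 1: DB = ⌊$166,319 × 125%/6⌋ = $34,649; SL = ⌊$156,019/6⌋ = $26,003 → take DB $34,649. Book value $131,670.
Year 2: DB = ⌊$131,670 × 125%/6⌋ = $27,431; SL = ⌊$121,370/5⌋ = $24,274 → take DB $27,431. Book value $104,239.
Year 3: DB = ⌊$104,239 × 125%/6⌋ = $21,716; SL = ⌊$93,939/4⌋ = $23,484 → take SL $23,484. Book value $80,755.
Year 4: DB = ⌊$80,755 × 125%/6⌋ = $16,823; SL = ⌊$70,455/3⌋ = $23,485 → take SL $23,485. Book value $57,270.
Year 5: DB = ⌊$57,270 × 125%/6⌋ = $11,931; SL = ⌊$46,970/2⌋ = $23,485 → take SL $23,485. Book value $33,785.
Year 6 (final): $33,785 − $10,300 = $23,485. Book value $10,300.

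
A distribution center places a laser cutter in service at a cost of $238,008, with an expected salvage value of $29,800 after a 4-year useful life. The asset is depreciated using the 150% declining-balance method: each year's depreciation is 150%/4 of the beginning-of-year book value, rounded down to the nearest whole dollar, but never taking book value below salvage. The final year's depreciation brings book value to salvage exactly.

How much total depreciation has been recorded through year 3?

Depreciable base = $238,008 − $29,800 = $208,208.
Year 1: ⌊$238,008 × 150%/4⌋ = $89,253. Book value $148,755.
Year 2: ⌊$148,755 × 150%/4⌋ = $55,783. Book value $92,972.
Year 3: ⌊$92,972 × 150%/4⌋ = $34,864. Book value $58,108.
Accumulated through year 3 = $238,008 − $58,108 = $179,900.

$179,900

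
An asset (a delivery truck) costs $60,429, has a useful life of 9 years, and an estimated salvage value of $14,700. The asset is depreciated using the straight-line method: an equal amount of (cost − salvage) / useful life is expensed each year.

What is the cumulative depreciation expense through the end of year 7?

Depreciable base = $60,429 − $14,700 = $45,729.
Annual expense = $45,729 / 9 = $5,081.
End of year 1: book value $55,348.
End of year 2: book value $50,267.
End of year 3: book value $45,186.
End of year 4: book value $40,105.
End of year 5: book value $35,024.
End of year 6: book value $29,943.
End of year 7: book value $24,862.
Accumulated through year 7 = $60,429 − $24,862 = $35,567.

$35,567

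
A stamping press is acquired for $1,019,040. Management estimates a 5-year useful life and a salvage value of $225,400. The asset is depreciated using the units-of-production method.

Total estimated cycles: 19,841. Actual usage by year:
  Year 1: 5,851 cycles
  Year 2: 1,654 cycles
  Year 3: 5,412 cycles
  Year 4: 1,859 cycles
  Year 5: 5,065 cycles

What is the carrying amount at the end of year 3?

Depreciable base = $1,019,040 − $225,400 = $793,640.
Rate = $793,640 / 19,841 cycles = $40 per cycle.
Year 1: 5,851 × $40 = $234,040. Book value $785,000.
Year 2: 1,654 × $40 = $66,160. Book value $718,840.
Year 3: 5,412 × $40 = $216,480. Book value $502,360.

$502,360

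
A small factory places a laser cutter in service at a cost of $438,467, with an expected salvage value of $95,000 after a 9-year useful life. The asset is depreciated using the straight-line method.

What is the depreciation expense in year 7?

Depreciable base = $438,467 − $95,000 = $343,467.
Annual expense = $343,467 / 9 = $38,163.

$38,163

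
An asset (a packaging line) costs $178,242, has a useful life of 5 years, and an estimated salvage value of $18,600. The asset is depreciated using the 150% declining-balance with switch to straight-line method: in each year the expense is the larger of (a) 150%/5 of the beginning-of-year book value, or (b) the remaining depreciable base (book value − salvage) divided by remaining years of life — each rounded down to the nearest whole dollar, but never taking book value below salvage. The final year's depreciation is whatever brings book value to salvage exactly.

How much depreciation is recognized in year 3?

$26,201

Depreciable base = $178,242 − $18,600 = $159,642.
Year 1: DB = ⌊$178,242 × 150%/5⌋ = $53,472; SL = ⌊$159,642/5⌋ = $31,928 → take DB $53,472. Book value $124,770.
Year 2: DB = ⌊$124,770 × 150%/5⌋ = $37,431; SL = ⌊$106,170/4⌋ = $26,542 → take DB $37,431. Book value $87,339.
Year 3: DB = ⌊$87,339 × 150%/5⌋ = $26,201; SL = ⌊$68,739/3⌋ = $22,913 → take DB $26,201. Book value $61,138.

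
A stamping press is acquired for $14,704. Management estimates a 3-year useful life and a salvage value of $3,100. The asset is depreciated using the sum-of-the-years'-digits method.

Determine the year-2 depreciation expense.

Depreciable base = $14,704 − $3,100 = $11,604.
Sum of the years' digits = 3+2+1 = 6.
Year 1: $11,604 × 3/6 = $5,802. Book value $8,902.
Year 2: $11,604 × 2/6 = $3,868. Book value $5,034.

$3,868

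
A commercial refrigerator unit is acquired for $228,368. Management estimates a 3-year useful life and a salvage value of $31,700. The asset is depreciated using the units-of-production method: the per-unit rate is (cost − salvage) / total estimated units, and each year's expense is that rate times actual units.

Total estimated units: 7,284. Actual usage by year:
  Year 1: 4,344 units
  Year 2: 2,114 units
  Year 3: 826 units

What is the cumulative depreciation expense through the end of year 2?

Depreciable base = $228,368 − $31,700 = $196,668.
Rate = $196,668 / 7,284 units = $27 per unit.
Year 1: 4,344 × $27 = $117,288. Book value $111,080.
Year 2: 2,114 × $27 = $57,078. Book value $54,002.
Accumulated through year 2 = $228,368 − $54,002 = $174,366.

$174,366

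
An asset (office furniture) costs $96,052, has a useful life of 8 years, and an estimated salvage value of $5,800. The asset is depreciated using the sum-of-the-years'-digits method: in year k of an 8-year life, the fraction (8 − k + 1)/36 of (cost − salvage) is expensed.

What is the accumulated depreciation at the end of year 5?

$75,210

Depreciable base = $96,052 − $5,800 = $90,252.
Sum of the years' digits = 8+7+6+5+4+3+2+1 = 36.
Year 1: $90,252 × 8/36 = $20,056. Book value $75,996.
Year 2: $90,252 × 7/36 = $17,549. Book value $58,447.
Year 3: $90,252 × 6/36 = $15,042. Book value $43,405.
Year 4: $90,252 × 5/36 = $12,535. Book value $30,870.
Year 5: $90,252 × 4/36 = $10,028. Book value $20,842.
Accumulated through year 5 = $96,052 − $20,842 = $75,210.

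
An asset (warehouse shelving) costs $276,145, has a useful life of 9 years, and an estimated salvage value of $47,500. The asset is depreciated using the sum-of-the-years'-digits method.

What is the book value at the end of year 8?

Depreciable base = $276,145 − $47,500 = $228,645.
Sum of the years' digits = 9+8+7+6+5+4+3+2+1 = 45.
Year 1: $228,645 × 9/45 = $45,729. Book value $230,416.
Year 2: $228,645 × 8/45 = $40,648. Book value $189,768.
Year 3: $228,645 × 7/45 = $35,567. Book value $154,201.
Year 4: $228,645 × 6/45 = $30,486. Book value $123,715.
Year 5: $228,645 × 5/45 = $25,405. Book value $98,310.
Year 6: $228,645 × 4/45 = $20,324. Book value $77,986.
Year 7: $228,645 × 3/45 = $15,243. Book value $62,743.
Year 8: $228,645 × 2/45 = $10,162. Book value $52,581.

$52,581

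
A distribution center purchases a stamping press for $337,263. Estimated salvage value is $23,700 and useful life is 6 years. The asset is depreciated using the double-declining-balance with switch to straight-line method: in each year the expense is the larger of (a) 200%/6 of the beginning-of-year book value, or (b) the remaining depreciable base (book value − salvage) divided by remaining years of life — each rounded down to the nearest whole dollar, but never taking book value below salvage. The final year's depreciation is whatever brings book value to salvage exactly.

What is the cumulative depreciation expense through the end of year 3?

$237,333

Depreciable base = $337,263 − $23,700 = $313,563.
Year 1: DB = ⌊$337,263 × 200%/6⌋ = $112,421; SL = ⌊$313,563/6⌋ = $52,260 → take DB $112,421. Book value $224,842.
Year 2: DB = ⌊$224,842 × 200%/6⌋ = $74,947; SL = ⌊$201,142/5⌋ = $40,228 → take DB $74,947. Book value $149,895.
Year 3: DB = ⌊$149,895 × 200%/6⌋ = $49,965; SL = ⌊$126,195/4⌋ = $31,548 → take DB $49,965. Book value $99,930.
Accumulated through year 3 = $337,263 − $99,930 = $237,333.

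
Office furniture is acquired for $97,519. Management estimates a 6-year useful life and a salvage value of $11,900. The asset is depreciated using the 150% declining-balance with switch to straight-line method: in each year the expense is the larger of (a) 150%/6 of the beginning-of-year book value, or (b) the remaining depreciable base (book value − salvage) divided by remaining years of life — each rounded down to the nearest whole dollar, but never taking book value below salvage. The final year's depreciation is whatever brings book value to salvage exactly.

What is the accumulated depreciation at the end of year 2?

Depreciable base = $97,519 − $11,900 = $85,619.
Year 1: DB = ⌊$97,519 × 150%/6⌋ = $24,379; SL = ⌊$85,619/6⌋ = $14,269 → take DB $24,379. Book value $73,140.
Year 2: DB = ⌊$73,140 × 150%/6⌋ = $18,285; SL = ⌊$61,240/5⌋ = $12,248 → take DB $18,285. Book value $54,855.
Accumulated through year 2 = $97,519 − $54,855 = $42,664.

$42,664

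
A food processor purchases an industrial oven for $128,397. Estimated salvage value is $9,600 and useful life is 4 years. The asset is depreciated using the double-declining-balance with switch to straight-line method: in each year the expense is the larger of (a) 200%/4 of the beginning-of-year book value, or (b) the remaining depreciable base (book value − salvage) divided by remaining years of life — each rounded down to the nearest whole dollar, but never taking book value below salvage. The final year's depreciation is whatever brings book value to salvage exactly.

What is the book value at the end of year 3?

Depreciable base = $128,397 − $9,600 = $118,797.
Year 1: DB = ⌊$128,397 × 200%/4⌋ = $64,198; SL = ⌊$118,797/4⌋ = $29,699 → take DB $64,198. Book value $64,199.
Year 2: DB = ⌊$64,199 × 200%/4⌋ = $32,099; SL = ⌊$54,599/3⌋ = $18,199 → take DB $32,099. Book value $32,100.
Year 3: DB = ⌊$32,100 × 200%/4⌋ = $16,050; SL = ⌊$22,500/2⌋ = $11,250 → take DB $16,050. Book value $16,050.

$16,050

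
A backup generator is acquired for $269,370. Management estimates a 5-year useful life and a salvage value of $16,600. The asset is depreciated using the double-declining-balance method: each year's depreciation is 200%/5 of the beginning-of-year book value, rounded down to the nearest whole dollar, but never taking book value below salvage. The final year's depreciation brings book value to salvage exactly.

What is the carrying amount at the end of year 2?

Depreciable base = $269,370 − $16,600 = $252,770.
Year 1: ⌊$269,370 × 200%/5⌋ = $107,748. Book value $161,622.
Year 2: ⌊$161,622 × 200%/5⌋ = $64,648. Book value $96,974.

$96,974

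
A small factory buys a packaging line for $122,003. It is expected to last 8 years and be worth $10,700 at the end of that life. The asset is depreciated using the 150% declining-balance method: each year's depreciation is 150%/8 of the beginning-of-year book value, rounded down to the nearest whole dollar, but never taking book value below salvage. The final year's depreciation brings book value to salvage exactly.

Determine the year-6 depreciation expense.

Depreciable base = $122,003 − $10,700 = $111,303.
Year 1: ⌊$122,003 × 150%/8⌋ = $22,875. Book value $99,128.
Year 2: ⌊$99,128 × 150%/8⌋ = $18,586. Book value $80,542.
Year 3: ⌊$80,542 × 150%/8⌋ = $15,101. Book value $65,441.
Year 4: ⌊$65,441 × 150%/8⌋ = $12,270. Book value $53,171.
Year 5: ⌊$53,171 × 150%/8⌋ = $9,969. Book value $43,202.
Year 6: ⌊$43,202 × 150%/8⌋ = $8,100. Book value $35,102.

$8,100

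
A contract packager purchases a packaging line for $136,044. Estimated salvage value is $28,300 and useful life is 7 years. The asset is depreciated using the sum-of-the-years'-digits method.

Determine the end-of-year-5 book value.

Depreciable base = $136,044 − $28,300 = $107,744.
Sum of the years' digits = 7+6+5+4+3+2+1 = 28.
Year 1: $107,744 × 7/28 = $26,936. Book value $109,108.
Year 2: $107,744 × 6/28 = $23,088. Book value $86,020.
Year 3: $107,744 × 5/28 = $19,240. Book value $66,780.
Year 4: $107,744 × 4/28 = $15,392. Book value $51,388.
Year 5: $107,744 × 3/28 = $11,544. Book value $39,844.

$39,844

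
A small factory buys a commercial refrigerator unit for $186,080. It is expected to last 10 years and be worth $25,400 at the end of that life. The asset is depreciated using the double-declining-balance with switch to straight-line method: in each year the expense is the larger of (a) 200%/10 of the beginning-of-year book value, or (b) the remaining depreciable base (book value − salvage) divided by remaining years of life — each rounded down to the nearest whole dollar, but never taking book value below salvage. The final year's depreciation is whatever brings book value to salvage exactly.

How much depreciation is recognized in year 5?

$15,244

Depreciable base = $186,080 − $25,400 = $160,680.
Year 1: DB = ⌊$186,080 × 200%/10⌋ = $37,216; SL = ⌊$160,680/10⌋ = $16,068 → take DB $37,216. Book value $148,864.
Year 2: DB = ⌊$148,864 × 200%/10⌋ = $29,772; SL = ⌊$123,464/9⌋ = $13,718 → take DB $29,772. Book value $119,092.
Year 3: DB = ⌊$119,092 × 200%/10⌋ = $23,818; SL = ⌊$93,692/8⌋ = $11,711 → take DB $23,818. Book value $95,274.
Year 4: DB = ⌊$95,274 × 200%/10⌋ = $19,054; SL = ⌊$69,874/7⌋ = $9,982 → take DB $19,054. Book value $76,220.
Year 5: DB = ⌊$76,220 × 200%/10⌋ = $15,244; SL = ⌊$50,820/6⌋ = $8,470 → take DB $15,244. Book value $60,976.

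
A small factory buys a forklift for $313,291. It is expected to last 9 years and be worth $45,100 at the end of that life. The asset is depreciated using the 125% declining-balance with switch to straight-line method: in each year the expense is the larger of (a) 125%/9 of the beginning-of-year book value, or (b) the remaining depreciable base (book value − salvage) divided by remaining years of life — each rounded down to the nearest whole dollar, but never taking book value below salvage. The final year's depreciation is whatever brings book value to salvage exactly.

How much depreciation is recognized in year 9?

$25,433

Depreciable base = $313,291 − $45,100 = $268,191.
Year 1: DB = ⌊$313,291 × 125%/9⌋ = $43,512; SL = ⌊$268,191/9⌋ = $29,799 → take DB $43,512. Book value $269,779.
Year 2: DB = ⌊$269,779 × 125%/9⌋ = $37,469; SL = ⌊$224,679/8⌋ = $28,084 → take DB $37,469. Book value $232,310.
Year 3: DB = ⌊$232,310 × 125%/9⌋ = $32,265; SL = ⌊$187,210/7⌋ = $26,744 → take DB $32,265. Book value $200,045.
Year 4: DB = ⌊$200,045 × 125%/9⌋ = $27,784; SL = ⌊$154,945/6⌋ = $25,824 → take DB $27,784. Book value $172,261.
Year 5: DB = ⌊$172,261 × 125%/9⌋ = $23,925; SL = ⌊$127,161/5⌋ = $25,432 → take SL $25,432. Book value $146,829.
Year 6: DB = ⌊$146,829 × 125%/9⌋ = $20,392; SL = ⌊$101,729/4⌋ = $25,432 → take SL $25,432. Book value $121,397.
Year 7: DB = ⌊$121,397 × 125%/9⌋ = $16,860; SL = ⌊$76,297/3⌋ = $25,432 → take SL $25,432. Book value $95,965.
Year 8: DB = ⌊$95,965 × 125%/9⌋ = $13,328; SL = ⌊$50,865/2⌋ = $25,432 → take SL $25,432. Book value $70,533.
Year 9 (final): $70,533 − $45,100 = $25,433. Book value $45,100.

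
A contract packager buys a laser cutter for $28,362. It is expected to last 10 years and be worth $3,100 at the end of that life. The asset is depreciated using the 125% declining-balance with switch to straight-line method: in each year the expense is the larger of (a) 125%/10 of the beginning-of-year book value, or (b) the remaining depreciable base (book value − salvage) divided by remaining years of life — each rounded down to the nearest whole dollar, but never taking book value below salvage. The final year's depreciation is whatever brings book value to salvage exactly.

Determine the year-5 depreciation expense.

Depreciable base = $28,362 − $3,100 = $25,262.
Year 1: DB = ⌊$28,362 × 125%/10⌋ = $3,545; SL = ⌊$25,262/10⌋ = $2,526 → take DB $3,545. Book value $24,817.
Year 2: DB = ⌊$24,817 × 125%/10⌋ = $3,102; SL = ⌊$21,717/9⌋ = $2,413 → take DB $3,102. Book value $21,715.
Year 3: DB = ⌊$21,715 × 125%/10⌋ = $2,714; SL = ⌊$18,615/8⌋ = $2,326 → take DB $2,714. Book value $19,001.
Year 4: DB = ⌊$19,001 × 125%/10⌋ = $2,375; SL = ⌊$15,901/7⌋ = $2,271 → take DB $2,375. Book value $16,626.
Year 5: DB = ⌊$16,626 × 125%/10⌋ = $2,078; SL = ⌊$13,526/6⌋ = $2,254 → take SL $2,254. Book value $14,372.

$2,254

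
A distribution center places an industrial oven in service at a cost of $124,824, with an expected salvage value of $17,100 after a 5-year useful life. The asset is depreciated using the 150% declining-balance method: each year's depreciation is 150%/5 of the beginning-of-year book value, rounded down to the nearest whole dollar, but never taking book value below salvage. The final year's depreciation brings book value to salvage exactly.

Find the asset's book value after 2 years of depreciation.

Depreciable base = $124,824 − $17,100 = $107,724.
Year 1: ⌊$124,824 × 150%/5⌋ = $37,447. Book value $87,377.
Year 2: ⌊$87,377 × 150%/5⌋ = $26,213. Book value $61,164.

$61,164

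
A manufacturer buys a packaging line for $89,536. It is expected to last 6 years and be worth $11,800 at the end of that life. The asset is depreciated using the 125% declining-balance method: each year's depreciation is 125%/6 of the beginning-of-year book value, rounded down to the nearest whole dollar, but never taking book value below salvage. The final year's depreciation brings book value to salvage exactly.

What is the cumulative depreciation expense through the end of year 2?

Depreciable base = $89,536 − $11,800 = $77,736.
Year 1: ⌊$89,536 × 125%/6⌋ = $18,653. Book value $70,883.
Year 2: ⌊$70,883 × 125%/6⌋ = $14,767. Book value $56,116.
Accumulated through year 2 = $89,536 − $56,116 = $33,420.

$33,420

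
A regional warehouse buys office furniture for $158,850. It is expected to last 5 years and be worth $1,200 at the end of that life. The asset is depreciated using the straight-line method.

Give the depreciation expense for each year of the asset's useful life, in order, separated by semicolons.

$31,530; $31,530; $31,530; $31,530; $31,530

Depreciable base = $158,850 − $1,200 = $157,650.
Annual expense = $157,650 / 5 = $31,530.
End of year 1: book value $127,320.
End of year 2: book value $95,790.
End of year 3: book value $64,260.
End of year 4: book value $32,730.
End of year 5: book value $1,200.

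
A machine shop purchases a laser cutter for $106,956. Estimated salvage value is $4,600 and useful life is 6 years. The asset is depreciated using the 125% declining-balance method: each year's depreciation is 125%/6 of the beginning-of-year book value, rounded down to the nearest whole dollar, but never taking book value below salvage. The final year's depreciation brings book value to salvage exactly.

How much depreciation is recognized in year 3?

Depreciable base = $106,956 − $4,600 = $102,356.
Year 1: ⌊$106,956 × 125%/6⌋ = $22,282. Book value $84,674.
Year 2: ⌊$84,674 × 125%/6⌋ = $17,640. Book value $67,034.
Year 3: ⌊$67,034 × 125%/6⌋ = $13,965. Book value $53,069.

$13,965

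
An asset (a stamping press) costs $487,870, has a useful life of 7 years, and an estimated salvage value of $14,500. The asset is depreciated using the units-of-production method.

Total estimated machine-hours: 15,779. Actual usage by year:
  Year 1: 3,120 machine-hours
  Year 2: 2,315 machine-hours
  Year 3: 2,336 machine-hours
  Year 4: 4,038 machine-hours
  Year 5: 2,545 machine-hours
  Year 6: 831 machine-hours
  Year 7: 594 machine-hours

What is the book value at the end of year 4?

Depreciable base = $487,870 − $14,500 = $473,370.
Rate = $473,370 / 15,779 machine-hours = $30 per machine-hour.
Year 1: 3,120 × $30 = $93,600. Book value $394,270.
Year 2: 2,315 × $30 = $69,450. Book value $324,820.
Year 3: 2,336 × $30 = $70,080. Book value $254,740.
Year 4: 4,038 × $30 = $121,140. Book value $133,600.

$133,600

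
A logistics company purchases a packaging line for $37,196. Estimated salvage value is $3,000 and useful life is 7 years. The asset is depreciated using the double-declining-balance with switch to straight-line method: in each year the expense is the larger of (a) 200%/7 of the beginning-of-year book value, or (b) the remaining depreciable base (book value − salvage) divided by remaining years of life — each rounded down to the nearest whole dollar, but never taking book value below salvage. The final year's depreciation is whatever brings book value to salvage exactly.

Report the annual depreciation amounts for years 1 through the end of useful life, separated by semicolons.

$10,627; $7,591; $5,422; $3,873; $2,766; $1,976; $1,941

Depreciable base = $37,196 − $3,000 = $34,196.
Year 1: DB = ⌊$37,196 × 200%/7⌋ = $10,627; SL = ⌊$34,196/7⌋ = $4,885 → take DB $10,627. Book value $26,569.
Year 2: DB = ⌊$26,569 × 200%/7⌋ = $7,591; SL = ⌊$23,569/6⌋ = $3,928 → take DB $7,591. Book value $18,978.
Year 3: DB = ⌊$18,978 × 200%/7⌋ = $5,422; SL = ⌊$15,978/5⌋ = $3,195 → take DB $5,422. Book value $13,556.
Year 4: DB = ⌊$13,556 × 200%/7⌋ = $3,873; SL = ⌊$10,556/4⌋ = $2,639 → take DB $3,873. Book value $9,683.
Year 5: DB = ⌊$9,683 × 200%/7⌋ = $2,766; SL = ⌊$6,683/3⌋ = $2,227 → take DB $2,766. Book value $6,917.
Year 6: DB = ⌊$6,917 × 200%/7⌋ = $1,976; SL = ⌊$3,917/2⌋ = $1,958 → take DB $1,976. Book value $4,941.
Year 7 (final): $4,941 − $3,000 = $1,941. Book value $3,000.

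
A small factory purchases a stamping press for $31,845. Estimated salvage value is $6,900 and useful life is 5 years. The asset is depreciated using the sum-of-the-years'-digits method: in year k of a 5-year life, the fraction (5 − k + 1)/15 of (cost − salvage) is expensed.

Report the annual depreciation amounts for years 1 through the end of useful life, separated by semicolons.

$8,315; $6,652; $4,989; $3,326; $1,663

Depreciable base = $31,845 − $6,900 = $24,945.
Sum of the years' digits = 5+4+3+2+1 = 15.
Year 1: $24,945 × 5/15 = $8,315. Book value $23,530.
Year 2: $24,945 × 4/15 = $6,652. Book value $16,878.
Year 3: $24,945 × 3/15 = $4,989. Book value $11,889.
Year 4: $24,945 × 2/15 = $3,326. Book value $8,563.
Year 5: $24,945 × 1/15 = $1,663. Book value $6,900.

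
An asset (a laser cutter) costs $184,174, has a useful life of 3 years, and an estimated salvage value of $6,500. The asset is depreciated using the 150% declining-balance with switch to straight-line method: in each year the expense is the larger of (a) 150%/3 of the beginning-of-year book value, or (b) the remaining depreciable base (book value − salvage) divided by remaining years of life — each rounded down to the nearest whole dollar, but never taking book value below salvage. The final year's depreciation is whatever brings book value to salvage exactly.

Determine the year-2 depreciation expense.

Depreciable base = $184,174 − $6,500 = $177,674.
Year 1: DB = ⌊$184,174 × 150%/3⌋ = $92,087; SL = ⌊$177,674/3⌋ = $59,224 → take DB $92,087. Book value $92,087.
Year 2: DB = ⌊$92,087 × 150%/3⌋ = $46,043; SL = ⌊$85,587/2⌋ = $42,793 → take DB $46,043. Book value $46,044.

$46,043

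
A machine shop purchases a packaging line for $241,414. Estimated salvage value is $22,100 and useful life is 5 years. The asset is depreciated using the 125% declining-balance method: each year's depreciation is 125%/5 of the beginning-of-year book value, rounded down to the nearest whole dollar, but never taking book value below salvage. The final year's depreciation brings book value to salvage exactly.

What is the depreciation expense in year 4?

$25,461

Depreciable base = $241,414 − $22,100 = $219,314.
Year 1: ⌊$241,414 × 125%/5⌋ = $60,353. Book value $181,061.
Year 2: ⌊$181,061 × 125%/5⌋ = $45,265. Book value $135,796.
Year 3: ⌊$135,796 × 125%/5⌋ = $33,949. Book value $101,847.
Year 4: ⌊$101,847 × 125%/5⌋ = $25,461. Book value $76,386.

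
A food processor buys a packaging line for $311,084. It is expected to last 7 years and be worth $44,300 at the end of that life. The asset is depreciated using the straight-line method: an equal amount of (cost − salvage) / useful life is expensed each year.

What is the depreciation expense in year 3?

Depreciable base = $311,084 − $44,300 = $266,784.
Annual expense = $266,784 / 7 = $38,112.

$38,112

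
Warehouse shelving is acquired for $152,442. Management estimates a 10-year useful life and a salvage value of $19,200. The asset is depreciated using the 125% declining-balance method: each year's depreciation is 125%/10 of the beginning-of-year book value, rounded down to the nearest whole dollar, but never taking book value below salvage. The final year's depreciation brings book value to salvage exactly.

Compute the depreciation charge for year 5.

Depreciable base = $152,442 − $19,200 = $133,242.
Year 1: ⌊$152,442 × 125%/10⌋ = $19,055. Book value $133,387.
Year 2: ⌊$133,387 × 125%/10⌋ = $16,673. Book value $116,714.
Year 3: ⌊$116,714 × 125%/10⌋ = $14,589. Book value $102,125.
Year 4: ⌊$102,125 × 125%/10⌋ = $12,765. Book value $89,360.
Year 5: ⌊$89,360 × 125%/10⌋ = $11,170. Book value $78,190.

$11,170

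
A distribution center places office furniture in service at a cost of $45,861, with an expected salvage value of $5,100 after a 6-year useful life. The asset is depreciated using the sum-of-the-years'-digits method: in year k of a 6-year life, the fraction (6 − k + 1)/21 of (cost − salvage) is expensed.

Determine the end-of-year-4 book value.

$10,923

Depreciable base = $45,861 − $5,100 = $40,761.
Sum of the years' digits = 6+5+4+3+2+1 = 21.
Year 1: $40,761 × 6/21 = $11,646. Book value $34,215.
Year 2: $40,761 × 5/21 = $9,705. Book value $24,510.
Year 3: $40,761 × 4/21 = $7,764. Book value $16,746.
Year 4: $40,761 × 3/21 = $5,823. Book value $10,923.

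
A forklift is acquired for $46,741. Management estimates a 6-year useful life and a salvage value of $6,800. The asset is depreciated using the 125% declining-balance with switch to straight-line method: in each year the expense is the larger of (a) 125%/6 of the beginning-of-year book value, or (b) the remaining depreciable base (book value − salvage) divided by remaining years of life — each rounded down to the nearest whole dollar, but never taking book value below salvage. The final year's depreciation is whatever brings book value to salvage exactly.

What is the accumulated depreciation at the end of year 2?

Depreciable base = $46,741 − $6,800 = $39,941.
Year 1: DB = ⌊$46,741 × 125%/6⌋ = $9,737; SL = ⌊$39,941/6⌋ = $6,656 → take DB $9,737. Book value $37,004.
Year 2: DB = ⌊$37,004 × 125%/6⌋ = $7,709; SL = ⌊$30,204/5⌋ = $6,040 → take DB $7,709. Book value $29,295.
Accumulated through year 2 = $46,741 − $29,295 = $17,446.

$17,446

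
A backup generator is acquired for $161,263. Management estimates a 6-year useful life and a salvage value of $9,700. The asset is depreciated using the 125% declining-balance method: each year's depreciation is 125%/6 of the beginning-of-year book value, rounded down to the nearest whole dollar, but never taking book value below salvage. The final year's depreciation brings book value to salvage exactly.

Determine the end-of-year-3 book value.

Depreciable base = $161,263 − $9,700 = $151,563.
Year 1: ⌊$161,263 × 125%/6⌋ = $33,596. Book value $127,667.
Year 2: ⌊$127,667 × 125%/6⌋ = $26,597. Book value $101,070.
Year 3: ⌊$101,070 × 125%/6⌋ = $21,056. Book value $80,014.

$80,014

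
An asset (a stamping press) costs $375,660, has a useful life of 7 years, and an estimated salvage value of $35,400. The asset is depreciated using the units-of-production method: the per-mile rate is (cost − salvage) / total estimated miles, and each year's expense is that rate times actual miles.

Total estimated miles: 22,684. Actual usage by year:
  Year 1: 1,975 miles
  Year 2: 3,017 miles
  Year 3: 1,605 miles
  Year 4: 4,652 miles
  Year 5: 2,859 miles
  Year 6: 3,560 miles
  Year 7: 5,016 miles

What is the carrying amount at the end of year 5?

$164,040

Depreciable base = $375,660 − $35,400 = $340,260.
Rate = $340,260 / 22,684 miles = $15 per mile.
Year 1: 1,975 × $15 = $29,625. Book value $346,035.
Year 2: 3,017 × $15 = $45,255. Book value $300,780.
Year 3: 1,605 × $15 = $24,075. Book value $276,705.
Year 4: 4,652 × $15 = $69,780. Book value $206,925.
Year 5: 2,859 × $15 = $42,885. Book value $164,040.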